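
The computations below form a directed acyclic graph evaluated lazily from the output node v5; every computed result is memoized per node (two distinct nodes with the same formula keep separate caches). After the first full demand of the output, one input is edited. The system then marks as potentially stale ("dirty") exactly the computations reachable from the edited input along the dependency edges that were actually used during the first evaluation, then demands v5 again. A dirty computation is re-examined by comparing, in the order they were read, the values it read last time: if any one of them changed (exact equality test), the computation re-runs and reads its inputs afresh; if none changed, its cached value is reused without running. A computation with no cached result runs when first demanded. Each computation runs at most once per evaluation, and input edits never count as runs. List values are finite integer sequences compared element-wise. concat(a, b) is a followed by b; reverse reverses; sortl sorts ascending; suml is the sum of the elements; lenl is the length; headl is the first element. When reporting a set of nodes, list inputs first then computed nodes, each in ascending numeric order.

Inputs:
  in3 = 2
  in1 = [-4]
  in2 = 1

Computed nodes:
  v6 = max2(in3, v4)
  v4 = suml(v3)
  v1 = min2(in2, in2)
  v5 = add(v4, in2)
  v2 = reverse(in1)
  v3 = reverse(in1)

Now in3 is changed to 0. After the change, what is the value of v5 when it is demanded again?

First demand of the output computes:
  v3 = reverse([-4]) = [-4]
  v4 = suml([-4]) = -4
  v5 = add(-4, 1) = -3

After the edit, cleaning proceeds:
  in3 only reaches undemanded nodes; the second demand re-runs nothing.

Note the shortcut — in3 feeds only undemanded nodes, so no recomputation happens.

Demanding v5 again yields -3.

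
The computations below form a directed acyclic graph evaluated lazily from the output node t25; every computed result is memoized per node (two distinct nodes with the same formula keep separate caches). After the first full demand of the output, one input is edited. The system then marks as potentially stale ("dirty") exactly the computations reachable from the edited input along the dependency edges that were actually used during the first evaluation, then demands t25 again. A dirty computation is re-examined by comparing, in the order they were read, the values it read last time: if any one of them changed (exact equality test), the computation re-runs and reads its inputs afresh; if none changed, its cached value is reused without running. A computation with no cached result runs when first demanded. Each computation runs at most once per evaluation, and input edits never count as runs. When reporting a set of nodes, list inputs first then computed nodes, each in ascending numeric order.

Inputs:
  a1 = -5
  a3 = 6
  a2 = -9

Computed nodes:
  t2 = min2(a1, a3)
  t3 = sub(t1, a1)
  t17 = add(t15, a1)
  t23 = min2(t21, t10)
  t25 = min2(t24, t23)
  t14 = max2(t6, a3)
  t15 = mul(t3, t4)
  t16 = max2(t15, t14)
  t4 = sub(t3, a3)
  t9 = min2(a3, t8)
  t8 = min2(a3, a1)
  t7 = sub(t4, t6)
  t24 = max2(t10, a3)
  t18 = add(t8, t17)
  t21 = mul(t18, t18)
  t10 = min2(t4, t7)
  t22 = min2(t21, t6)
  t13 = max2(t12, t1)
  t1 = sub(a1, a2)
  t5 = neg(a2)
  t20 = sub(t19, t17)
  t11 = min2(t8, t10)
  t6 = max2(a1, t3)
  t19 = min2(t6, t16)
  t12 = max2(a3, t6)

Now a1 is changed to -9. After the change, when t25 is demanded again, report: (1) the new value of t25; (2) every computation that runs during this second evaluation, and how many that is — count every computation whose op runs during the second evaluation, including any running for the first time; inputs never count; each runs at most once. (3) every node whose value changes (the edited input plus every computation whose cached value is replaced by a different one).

Demanding t25 again yields -6.
8 computations run: t1, t3, t6, t8, t17, t18, t21, t23.
The nodes whose values change: a1, t1, t8, t17, t18, t21.
Note where the cutoff bites: t4 is checked, finds nothing changed, and keeps its cache.

First demand of the output computes:
  t1 = sub(-5, -9) = 4
  t3 = sub(4, -5) = 9
  t4 = sub(9, 6) = 3
  t6 = max2(-5, 9) = 9
  t7 = sub(3, 9) = -6
  t8 = min2(6, -5) = -5
  t10 = min2(3, -6) = -6
  t15 = mul(9, 3) = 27
  t17 = add(27, -5) = 22
  t18 = add(-5, 22) = 17
  t21 = mul(17, 17) = 289
  t23 = min2(289, -6) = -6
  t24 = max2(-6, 6) = 6
  t25 = min2(6, -6) = -6

After the edit, cleaning proceeds:
  t1: a read changed (a1 -5->-9) — executes, giving 0.
  t3: a read changed (t1 4->0; a1 -5->-9) — executes, giving 9 — identical to its old value.
  t4: dirty, but its reads are unchanged (t3 unchanged, a3 unchanged); cached 3 stands.
  t6: a read changed (a1 -5->-9) — executes, giving 9 — identical to its old value.
  t7: dirty, but its reads are unchanged (t4 unchanged, t6 unchanged); cached -6 stands.
  t8: a read changed (a1 -5->-9) — executes, giving -9.
  t10: dirty, but its reads are unchanged (t4 unchanged, t7 unchanged); cached -6 stands.
  t15: dirty, but its reads are unchanged (t3 unchanged, t4 unchanged); cached 27 stands.
  t17: a read changed (a1 -5->-9) — executes, giving 18.
  t18: a read changed (t8 -5->-9; t17 22->18) — executes, giving 9.
  t21: a read changed (t18 17->9; t18 17->9) — executes, giving 81.
  t23: a read changed (t21 289->81) — executes, giving -6 — identical to its old value.
  t24: dirty, but its reads are unchanged (t10 unchanged, a3 unchanged); cached 6 stands.
  t25: dirty, but its reads are unchanged (t24 unchanged, t23 unchanged); cached -6 stands.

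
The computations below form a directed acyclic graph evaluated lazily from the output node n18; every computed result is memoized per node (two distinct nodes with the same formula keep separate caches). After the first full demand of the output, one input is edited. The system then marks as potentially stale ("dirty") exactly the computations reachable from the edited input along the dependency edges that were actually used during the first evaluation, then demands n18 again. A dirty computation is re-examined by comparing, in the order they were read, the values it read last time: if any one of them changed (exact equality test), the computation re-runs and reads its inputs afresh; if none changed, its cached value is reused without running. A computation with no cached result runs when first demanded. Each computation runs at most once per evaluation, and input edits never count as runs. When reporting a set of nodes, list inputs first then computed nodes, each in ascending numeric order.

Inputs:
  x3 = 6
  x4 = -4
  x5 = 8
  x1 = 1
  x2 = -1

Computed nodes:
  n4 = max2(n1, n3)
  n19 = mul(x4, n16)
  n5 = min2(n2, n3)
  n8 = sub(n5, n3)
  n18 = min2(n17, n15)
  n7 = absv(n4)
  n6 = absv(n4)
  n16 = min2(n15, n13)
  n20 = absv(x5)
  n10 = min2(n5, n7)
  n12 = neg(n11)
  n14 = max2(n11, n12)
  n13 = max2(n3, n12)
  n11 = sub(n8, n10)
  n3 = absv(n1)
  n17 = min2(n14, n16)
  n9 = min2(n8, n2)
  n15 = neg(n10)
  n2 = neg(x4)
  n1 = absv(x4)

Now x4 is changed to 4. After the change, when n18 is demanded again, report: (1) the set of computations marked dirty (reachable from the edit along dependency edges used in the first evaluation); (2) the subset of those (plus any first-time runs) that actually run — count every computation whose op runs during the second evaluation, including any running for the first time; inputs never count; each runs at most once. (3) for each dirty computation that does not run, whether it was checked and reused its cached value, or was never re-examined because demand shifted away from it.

The edit dirties: n1, n2, n3, n4, n5, n7, n8, n10, n11, n12, n13, n14, n15, n16, n17, n18.
10 computations run: n1, n2, n5, n8, n10, n11, n15, n16, n17, n18.
Cache hits after checking: n3, n4, n7, n12, n13, n14.
Note where the cutoff bites: n3 is checked, finds nothing changed, and keeps its cache.

First demand of the output computes:
  n1 = absv(-4) = 4
  n2 = neg(-4) = 4
  n3 = absv(4) = 4
  n4 = max2(4, 4) = 4
  n5 = min2(4, 4) = 4
  n7 = absv(4) = 4
  n8 = sub(4, 4) = 0
  n10 = min2(4, 4) = 4
  n11 = sub(0, 4) = -4
  n12 = neg(-4) = 4
  n13 = max2(4, 4) = 4
  n14 = max2(-4, 4) = 4
  n15 = neg(4) = -4
  n16 = min2(-4, 4) = -4
  n17 = min2(4, -4) = -4
  n18 = min2(-4, -4) = -4

After the edit, cleaning proceeds:
  n1: a read changed (x4 -4->4) — executes, giving 4 — identical to its old value.
  n2: a read changed (x4 -4->4) — executes, giving -4.
  n3: dirty, but its reads are unchanged (n1 unchanged); cached 4 stands.
  n4: dirty, but its reads are unchanged (n1 unchanged, n3 unchanged); cached 4 stands.
  n5: a read changed (n2 4->-4) — executes, giving -4.
  n7: dirty, but its reads are unchanged (n4 unchanged); cached 4 stands.
  n8: a read changed (n5 4->-4) — executes, giving -8.
  n10: a read changed (n5 4->-4) — executes, giving -4.
  n11: a read changed (n8 0->-8; n10 4->-4) — executes, giving -4 — identical to its old value.
  n12: dirty, but its reads are unchanged (n11 unchanged); cached 4 stands.
  n13: dirty, but its reads are unchanged (n3 unchanged, n12 unchanged); cached 4 stands.
  n14: dirty, but its reads are unchanged (n11 unchanged, n12 unchanged); cached 4 stands.
  n15: a read changed (n10 4->-4) — executes, giving 4.
  n16: a read changed (n15 -4->4) — executes, giving 4.
  n17: a read changed (n16 -4->4) — executes, giving 4.
  n18: a read changed (n17 -4->4; n15 -4->4) — executes, giving 4.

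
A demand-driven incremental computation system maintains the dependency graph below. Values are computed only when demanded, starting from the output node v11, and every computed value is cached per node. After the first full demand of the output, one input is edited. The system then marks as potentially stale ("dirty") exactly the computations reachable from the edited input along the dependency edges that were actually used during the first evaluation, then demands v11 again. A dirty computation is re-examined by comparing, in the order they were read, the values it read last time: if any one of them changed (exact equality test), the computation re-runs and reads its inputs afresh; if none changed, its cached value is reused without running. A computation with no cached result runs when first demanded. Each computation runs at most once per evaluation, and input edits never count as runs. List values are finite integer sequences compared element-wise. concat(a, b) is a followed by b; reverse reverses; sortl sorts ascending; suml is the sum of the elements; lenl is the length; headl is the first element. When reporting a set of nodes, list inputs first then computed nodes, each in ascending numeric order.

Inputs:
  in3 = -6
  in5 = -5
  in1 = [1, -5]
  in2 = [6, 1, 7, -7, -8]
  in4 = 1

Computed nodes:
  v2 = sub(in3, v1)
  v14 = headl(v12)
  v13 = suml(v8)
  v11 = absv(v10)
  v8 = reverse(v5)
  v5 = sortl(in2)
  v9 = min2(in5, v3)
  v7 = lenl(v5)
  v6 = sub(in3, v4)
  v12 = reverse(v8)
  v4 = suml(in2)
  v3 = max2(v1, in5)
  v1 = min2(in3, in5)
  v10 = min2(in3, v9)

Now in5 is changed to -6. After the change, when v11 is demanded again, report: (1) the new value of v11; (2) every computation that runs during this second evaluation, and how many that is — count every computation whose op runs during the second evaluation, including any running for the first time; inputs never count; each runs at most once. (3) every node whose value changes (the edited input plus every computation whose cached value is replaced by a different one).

New value of v11: 6.
Computations that run: v1, v3, v9, v10 — 4 in total.
Values that change: in5, v3, v9.
Key observation: the cutoff stops propagation at v11 — its inputs' values are unchanged, so it reuses its cache.

First evaluation (everything demanded from the output):
  v1 = min2(-6, -5) = -6
  v3 = max2(-6, -5) = -5
  v9 = min2(-5, -5) = -5
  v10 = min2(-6, -5) = -6
  v11 = absv(-6) = 6

Propagation after the edit:
  v1: runs — in5 -5->-6; result -6 (same value as before).
  v3: runs — in5 -5->-6; result -6.
  v9: runs — in5 -5->-6; v3 -5->-6; result -6.
  v10: runs — v9 -5->-6; result -6 (same value as before).
  v11: checked — values it read are unchanged (v10 unchanged); reused cached 6 without running.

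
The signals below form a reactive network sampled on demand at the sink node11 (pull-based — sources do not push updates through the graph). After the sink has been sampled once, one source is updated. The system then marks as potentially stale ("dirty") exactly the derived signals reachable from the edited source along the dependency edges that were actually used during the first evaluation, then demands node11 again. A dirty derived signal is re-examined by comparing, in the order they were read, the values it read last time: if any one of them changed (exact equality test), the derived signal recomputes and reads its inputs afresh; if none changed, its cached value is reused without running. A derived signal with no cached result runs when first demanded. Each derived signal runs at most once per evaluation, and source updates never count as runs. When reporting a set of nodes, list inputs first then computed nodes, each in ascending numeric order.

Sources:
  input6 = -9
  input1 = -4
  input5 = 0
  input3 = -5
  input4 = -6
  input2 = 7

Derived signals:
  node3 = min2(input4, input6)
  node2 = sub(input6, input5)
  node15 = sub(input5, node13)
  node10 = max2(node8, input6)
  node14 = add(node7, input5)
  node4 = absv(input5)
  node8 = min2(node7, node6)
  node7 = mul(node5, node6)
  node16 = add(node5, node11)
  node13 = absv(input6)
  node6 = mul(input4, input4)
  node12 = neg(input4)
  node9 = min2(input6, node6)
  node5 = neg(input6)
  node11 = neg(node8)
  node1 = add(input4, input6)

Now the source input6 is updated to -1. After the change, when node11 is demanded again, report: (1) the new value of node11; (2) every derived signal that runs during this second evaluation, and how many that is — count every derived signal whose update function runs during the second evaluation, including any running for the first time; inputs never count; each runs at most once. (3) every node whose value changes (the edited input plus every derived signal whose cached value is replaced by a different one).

node11 now evaluates to -36.
Run set: node5, node7, node8 (3 run).
Changed values: input6, node5, node7.
The important point: node8 recomputes to an identical value, and the output ends up unchanged.

Initial pass — values computed on the first demand:
  node5 = neg(-9) = 9
  node6 = mul(-6, -6) = 36
  node7 = mul(9, 36) = 324
  node8 = min2(324, 36) = 36
  node11 = neg(36) = -36

Second demand — change propagation:
  node5: re-runs because input6 -9->-1; new result 1.
  node7: re-runs because node5 9->1; new result 36.
  node8: re-runs because node7 324->36; new result 36 (unchanged).
  node11: re-examined; everything it read last time is the same (node8 unchanged) — cache -36 kept, no run.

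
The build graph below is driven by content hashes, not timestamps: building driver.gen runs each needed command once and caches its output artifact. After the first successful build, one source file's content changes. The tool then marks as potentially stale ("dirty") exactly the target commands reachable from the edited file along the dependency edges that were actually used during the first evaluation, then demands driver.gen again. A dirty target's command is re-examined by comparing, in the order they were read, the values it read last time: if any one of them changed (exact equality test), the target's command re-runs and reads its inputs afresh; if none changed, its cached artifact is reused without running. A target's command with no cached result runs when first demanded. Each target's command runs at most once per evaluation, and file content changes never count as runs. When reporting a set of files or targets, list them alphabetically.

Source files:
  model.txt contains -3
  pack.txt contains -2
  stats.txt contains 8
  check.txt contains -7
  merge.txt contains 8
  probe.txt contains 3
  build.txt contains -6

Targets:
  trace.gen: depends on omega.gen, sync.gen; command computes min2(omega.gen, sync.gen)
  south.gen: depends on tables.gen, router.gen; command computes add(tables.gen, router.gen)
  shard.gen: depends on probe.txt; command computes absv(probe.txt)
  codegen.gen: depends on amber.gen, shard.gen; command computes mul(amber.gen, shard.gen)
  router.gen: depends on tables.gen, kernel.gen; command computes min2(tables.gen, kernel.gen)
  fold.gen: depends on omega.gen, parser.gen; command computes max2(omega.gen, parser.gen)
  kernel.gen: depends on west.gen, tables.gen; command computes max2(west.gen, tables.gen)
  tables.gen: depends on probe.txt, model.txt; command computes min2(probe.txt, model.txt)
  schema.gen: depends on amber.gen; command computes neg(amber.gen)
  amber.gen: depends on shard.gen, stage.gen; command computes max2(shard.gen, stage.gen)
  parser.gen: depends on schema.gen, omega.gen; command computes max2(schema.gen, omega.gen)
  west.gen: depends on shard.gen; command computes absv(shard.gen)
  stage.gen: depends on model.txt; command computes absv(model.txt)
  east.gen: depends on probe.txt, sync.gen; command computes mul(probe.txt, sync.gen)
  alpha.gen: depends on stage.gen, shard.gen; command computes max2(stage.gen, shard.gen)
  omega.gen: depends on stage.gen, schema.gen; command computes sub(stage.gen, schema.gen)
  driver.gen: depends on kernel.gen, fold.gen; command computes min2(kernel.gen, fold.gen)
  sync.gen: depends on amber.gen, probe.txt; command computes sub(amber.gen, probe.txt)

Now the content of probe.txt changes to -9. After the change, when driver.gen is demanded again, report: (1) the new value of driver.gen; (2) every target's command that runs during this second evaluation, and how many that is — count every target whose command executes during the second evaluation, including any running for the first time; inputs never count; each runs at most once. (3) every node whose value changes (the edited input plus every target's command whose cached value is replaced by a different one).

driver.gen now evaluates to 9.
Run set: amber.gen, driver.gen, fold.gen, kernel.gen, omega.gen, parser.gen, schema.gen, shard.gen, tables.gen, west.gen (10 run).
Changed values: amber.gen, driver.gen, fold.gen, kernel.gen, omega.gen, parser.gen, probe.txt, schema.gen, shard.gen, tables.gen, west.gen.

Initial pass — values computed on the first demand:
  shard.gen = absv(3) = 3
  stage.gen = absv(-3) = 3
  amber.gen = max2(3, 3) = 3
  schema.gen = neg(3) = -3
  omega.gen = sub(3, -3) = 6
  parser.gen = max2(-3, 6) = 6
  fold.gen = max2(6, 6) = 6
  tables.gen = min2(3, -3) = -3
  west.gen = absv(3) = 3
  kernel.gen = max2(3, -3) = 3
  driver.gen = min2(3, 6) = 3

Second demand — change propagation:
  shard.gen: re-runs because probe.txt 3->-9; new result 9.
  amber.gen: re-runs because shard.gen 3->9; new result 9.
  schema.gen: re-runs because amber.gen 3->9; new result -9.
  omega.gen: re-runs because schema.gen -3->-9; new result 12.
  parser.gen: re-runs because schema.gen -3->-9; omega.gen 6->12; new result 12.
  fold.gen: re-runs because omega.gen 6->12; parser.gen 6->12; new result 12.
  tables.gen: re-runs because probe.txt 3->-9; new result -9.
  west.gen: re-runs because shard.gen 3->9; new result 9.
  kernel.gen: re-runs because west.gen 3->9; tables.gen -3->-9; new result 9.
  driver.gen: re-runs because kernel.gen 3->9; fold.gen 6->12; new result 9.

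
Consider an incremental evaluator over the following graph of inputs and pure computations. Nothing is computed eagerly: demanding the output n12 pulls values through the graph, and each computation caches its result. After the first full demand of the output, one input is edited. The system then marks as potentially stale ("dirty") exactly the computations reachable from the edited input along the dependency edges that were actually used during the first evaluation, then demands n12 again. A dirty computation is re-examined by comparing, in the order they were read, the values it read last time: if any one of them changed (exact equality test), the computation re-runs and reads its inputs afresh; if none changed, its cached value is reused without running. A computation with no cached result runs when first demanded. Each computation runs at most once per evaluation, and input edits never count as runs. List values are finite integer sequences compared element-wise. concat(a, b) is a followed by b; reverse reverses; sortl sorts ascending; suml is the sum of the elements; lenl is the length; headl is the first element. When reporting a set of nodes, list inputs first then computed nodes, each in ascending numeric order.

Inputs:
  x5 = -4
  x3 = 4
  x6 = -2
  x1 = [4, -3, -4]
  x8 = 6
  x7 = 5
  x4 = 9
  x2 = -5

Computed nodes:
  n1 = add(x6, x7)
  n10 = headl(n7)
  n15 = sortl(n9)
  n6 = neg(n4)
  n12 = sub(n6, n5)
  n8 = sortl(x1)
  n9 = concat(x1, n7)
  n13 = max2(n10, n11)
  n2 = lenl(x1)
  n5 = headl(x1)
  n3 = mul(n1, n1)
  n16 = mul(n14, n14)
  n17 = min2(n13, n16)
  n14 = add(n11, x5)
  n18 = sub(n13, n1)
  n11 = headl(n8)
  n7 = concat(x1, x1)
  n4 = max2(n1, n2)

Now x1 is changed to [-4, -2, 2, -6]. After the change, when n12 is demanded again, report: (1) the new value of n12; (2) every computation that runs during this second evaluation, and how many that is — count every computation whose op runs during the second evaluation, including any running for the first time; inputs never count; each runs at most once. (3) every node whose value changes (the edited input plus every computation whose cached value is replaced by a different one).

n12 now evaluates to 0.
Run set: n2, n4, n5, n6, n12 (5 run).
Changed values: x1, n2, n4, n5, n6, n12.

Initial pass — values computed on the first demand:
  n1 = add(-2, 5) = 3
  n2 = lenl([4, -3, -4]) = 3
  n4 = max2(3, 3) = 3
  n5 = headl([4, -3, -4]) = 4
  n6 = neg(3) = -3
  n12 = sub(-3, 4) = -7

Second demand — change propagation:
  n2: re-runs because x1 [4, -3, -4]->[-4, -2, 2, -6]; new result 4.
  n4: re-runs because n2 3->4; new result 4.
  n5: re-runs because x1 [4, -3, -4]->[-4, -2, 2, -6]; new result -4.
  n6: re-runs because n4 3->4; new result -4.
  n12: re-runs because n6 -3->-4; n5 4->-4; new result 0.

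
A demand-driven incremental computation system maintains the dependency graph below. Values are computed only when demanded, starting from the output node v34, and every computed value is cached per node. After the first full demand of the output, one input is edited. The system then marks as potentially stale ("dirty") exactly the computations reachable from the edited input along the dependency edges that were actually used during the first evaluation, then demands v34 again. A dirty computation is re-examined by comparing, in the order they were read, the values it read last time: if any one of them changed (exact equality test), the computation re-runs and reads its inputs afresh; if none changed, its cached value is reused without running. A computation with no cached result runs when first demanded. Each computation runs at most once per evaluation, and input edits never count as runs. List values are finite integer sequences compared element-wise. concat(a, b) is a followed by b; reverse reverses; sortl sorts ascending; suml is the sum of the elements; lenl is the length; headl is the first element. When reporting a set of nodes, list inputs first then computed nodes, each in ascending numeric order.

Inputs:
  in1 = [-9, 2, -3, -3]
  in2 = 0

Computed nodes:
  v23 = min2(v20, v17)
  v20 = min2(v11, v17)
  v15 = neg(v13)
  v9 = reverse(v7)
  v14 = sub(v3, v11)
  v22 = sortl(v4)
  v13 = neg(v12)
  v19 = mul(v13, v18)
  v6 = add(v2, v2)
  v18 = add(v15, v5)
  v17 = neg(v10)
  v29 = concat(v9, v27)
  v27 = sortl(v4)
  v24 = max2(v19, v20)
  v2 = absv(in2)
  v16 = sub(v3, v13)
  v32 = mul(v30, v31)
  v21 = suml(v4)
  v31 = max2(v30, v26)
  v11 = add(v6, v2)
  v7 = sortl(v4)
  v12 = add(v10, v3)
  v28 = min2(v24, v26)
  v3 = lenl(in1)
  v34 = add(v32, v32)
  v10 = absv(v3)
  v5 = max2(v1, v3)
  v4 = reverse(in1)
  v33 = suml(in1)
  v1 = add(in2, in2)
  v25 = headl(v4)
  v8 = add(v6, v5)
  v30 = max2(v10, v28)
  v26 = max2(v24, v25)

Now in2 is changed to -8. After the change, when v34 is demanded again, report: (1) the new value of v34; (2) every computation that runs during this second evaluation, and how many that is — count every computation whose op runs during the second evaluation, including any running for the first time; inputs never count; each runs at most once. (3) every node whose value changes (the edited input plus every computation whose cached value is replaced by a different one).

First evaluation (everything demanded from the output):
  v1 = add(0, 0) = 0
  v2 = absv(0) = 0
  v3 = lenl([-9, 2, -3, -3]) = 4
  v4 = reverse([-9, 2, -3, -3]) = [-3, -3, 2, -9]
  v5 = max2(0, 4) = 4
  v6 = add(0, 0) = 0
  v10 = absv(4) = 4
  v11 = add(0, 0) = 0
  v12 = add(4, 4) = 8
  v13 = neg(8) = -8
  v15 = neg(-8) = 8
  v17 = neg(4) = -4
  v18 = add(8, 4) = 12
  v19 = mul(-8, 12) = -96
  v20 = min2(0, -4) = -4
  v24 = max2(-96, -4) = -4
  v25 = headl([-3, -3, 2, -9]) = -3
  v26 = max2(-4, -3) = -3
  v28 = min2(-4, -3) = -4
  v30 = max2(4, -4) = 4
  v31 = max2(4, -3) = 4
  v32 = mul(4, 4) = 16
  v34 = add(16, 16) = 32

Propagation after the edit:
  v1: runs — in2 0->-8; in2 0->-8; result -16.
  v2: runs — in2 0->-8; result 8.
  v5: runs — v1 0->-16; result 4 (same value as before).
  v6: runs — v2 0->8; v2 0->8; result 16.
  v11: runs — v6 0->16; v2 0->8; result 24.
  v18: checked — values it read are unchanged (v15 unchanged, v5 unchanged); reused cached 12 without running.
  v19: checked — values it read are unchanged (v13 unchanged, v18 unchanged); reused cached -96 without running.
  v20: runs — v11 0->24; result -4 (same value as before).
  v24: checked — values it read are unchanged (v19 unchanged, v20 unchanged); reused cached -4 without running.
  v26: checked — values it read are unchanged (v24 unchanged, v25 unchanged); reused cached -3 without running.
  v28: checked — values it read are unchanged (v24 unchanged, v26 unchanged); reused cached -4 without running.
  v30: checked — values it read are unchanged (v10 unchanged, v28 unchanged); reused cached 4 without running.
  v31: checked — values it read are unchanged (v30 unchanged, v26 unchanged); reused cached 4 without running.
  v32: checked — values it read are unchanged (v30 unchanged, v31 unchanged); reused cached 16 without running.
  v34: checked — values it read are unchanged (v32 unchanged, v32 unchanged); reused cached 32 without running.

Key observation: the cutoff stops propagation at v18 — its inputs' values are unchanged, so it reuses its cache.

New value of v34: 32.
Computations that run: v1, v2, v5, v6, v11, v20 — 6 in total.
Values that change: in2, v1, v2, v6, v11.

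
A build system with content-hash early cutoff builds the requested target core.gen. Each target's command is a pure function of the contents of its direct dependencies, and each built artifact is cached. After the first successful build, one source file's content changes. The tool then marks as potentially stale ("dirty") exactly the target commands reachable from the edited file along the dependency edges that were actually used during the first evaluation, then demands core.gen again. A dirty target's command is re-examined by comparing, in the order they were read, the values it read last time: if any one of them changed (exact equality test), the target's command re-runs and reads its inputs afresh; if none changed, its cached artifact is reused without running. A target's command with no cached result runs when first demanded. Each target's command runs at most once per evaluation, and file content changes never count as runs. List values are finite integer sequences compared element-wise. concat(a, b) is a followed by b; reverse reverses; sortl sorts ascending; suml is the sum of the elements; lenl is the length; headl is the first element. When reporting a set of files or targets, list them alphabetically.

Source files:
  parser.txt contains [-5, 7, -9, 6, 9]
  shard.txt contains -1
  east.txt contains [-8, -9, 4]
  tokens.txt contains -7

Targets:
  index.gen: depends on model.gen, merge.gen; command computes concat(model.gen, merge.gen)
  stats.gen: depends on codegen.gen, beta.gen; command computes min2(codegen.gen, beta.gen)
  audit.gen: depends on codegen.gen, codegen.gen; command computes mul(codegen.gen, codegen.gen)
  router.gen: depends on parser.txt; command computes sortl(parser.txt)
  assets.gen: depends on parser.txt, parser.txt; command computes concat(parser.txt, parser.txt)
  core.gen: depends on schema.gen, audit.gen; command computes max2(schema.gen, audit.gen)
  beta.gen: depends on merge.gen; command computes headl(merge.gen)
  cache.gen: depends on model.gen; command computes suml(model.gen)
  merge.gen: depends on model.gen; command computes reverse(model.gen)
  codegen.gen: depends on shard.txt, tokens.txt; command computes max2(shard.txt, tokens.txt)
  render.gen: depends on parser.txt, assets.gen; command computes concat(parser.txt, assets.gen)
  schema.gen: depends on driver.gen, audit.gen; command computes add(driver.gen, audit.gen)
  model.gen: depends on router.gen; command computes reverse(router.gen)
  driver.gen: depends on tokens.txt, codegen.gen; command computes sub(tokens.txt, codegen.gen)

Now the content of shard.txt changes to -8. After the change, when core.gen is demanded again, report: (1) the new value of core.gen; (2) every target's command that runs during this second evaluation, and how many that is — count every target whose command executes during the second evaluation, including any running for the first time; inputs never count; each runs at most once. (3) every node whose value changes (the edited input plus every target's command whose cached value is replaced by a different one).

First evaluation (everything demanded from the output):
  codegen.gen = max2(-1, -7) = -1
  audit.gen = mul(-1, -1) = 1
  driver.gen = sub(-7, -1) = -6
  schema.gen = add(-6, 1) = -5
  core.gen = max2(-5, 1) = 1

Propagation after the edit:
  codegen.gen: runs — shard.txt -1->-8; result -7.
  audit.gen: runs — codegen.gen -1->-7; codegen.gen -1->-7; result 49.
  driver.gen: runs — codegen.gen -1->-7; result 0.
  schema.gen: runs — driver.gen -6->0; audit.gen 1->49; result 49.
  core.gen: runs — schema.gen -5->49; audit.gen 1->49; result 49.

New value of core.gen: 49.
Target commands that run: audit.gen, codegen.gen, core.gen, driver.gen, schema.gen — 5 in total.
Values that change: audit.gen, codegen.gen, core.gen, driver.gen, schema.gen, shard.txt.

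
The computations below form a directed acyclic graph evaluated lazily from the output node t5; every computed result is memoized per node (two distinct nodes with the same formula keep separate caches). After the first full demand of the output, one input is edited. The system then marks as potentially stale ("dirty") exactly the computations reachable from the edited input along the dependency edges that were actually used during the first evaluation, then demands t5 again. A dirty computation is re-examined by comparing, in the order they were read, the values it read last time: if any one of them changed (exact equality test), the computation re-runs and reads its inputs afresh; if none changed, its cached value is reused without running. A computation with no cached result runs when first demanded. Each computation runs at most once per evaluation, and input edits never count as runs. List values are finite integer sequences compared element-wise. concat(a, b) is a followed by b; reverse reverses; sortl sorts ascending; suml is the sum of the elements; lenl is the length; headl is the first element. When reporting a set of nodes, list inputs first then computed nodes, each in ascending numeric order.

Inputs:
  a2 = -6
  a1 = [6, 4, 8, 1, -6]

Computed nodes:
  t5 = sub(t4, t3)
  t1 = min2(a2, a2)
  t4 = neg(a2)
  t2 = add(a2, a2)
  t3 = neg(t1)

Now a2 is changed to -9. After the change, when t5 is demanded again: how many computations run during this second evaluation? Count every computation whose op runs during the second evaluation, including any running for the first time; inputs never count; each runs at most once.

4 computations run: t1, t3, t4, t5.

First demand of the output computes:
  t1 = min2(-6, -6) = -6
  t3 = neg(-6) = 6
  t4 = neg(-6) = 6
  t5 = sub(6, 6) = 0

After the edit, cleaning proceeds:
  t1: a read changed (a2 -6->-9; a2 -6->-9) — executes, giving -9.
  t3: a read changed (t1 -6->-9) — executes, giving 9.
  t4: a read changed (a2 -6->-9) — executes, giving 9.
  t5: a read changed (t4 6->9; t3 6->9) — executes, giving 0 — identical to its old value.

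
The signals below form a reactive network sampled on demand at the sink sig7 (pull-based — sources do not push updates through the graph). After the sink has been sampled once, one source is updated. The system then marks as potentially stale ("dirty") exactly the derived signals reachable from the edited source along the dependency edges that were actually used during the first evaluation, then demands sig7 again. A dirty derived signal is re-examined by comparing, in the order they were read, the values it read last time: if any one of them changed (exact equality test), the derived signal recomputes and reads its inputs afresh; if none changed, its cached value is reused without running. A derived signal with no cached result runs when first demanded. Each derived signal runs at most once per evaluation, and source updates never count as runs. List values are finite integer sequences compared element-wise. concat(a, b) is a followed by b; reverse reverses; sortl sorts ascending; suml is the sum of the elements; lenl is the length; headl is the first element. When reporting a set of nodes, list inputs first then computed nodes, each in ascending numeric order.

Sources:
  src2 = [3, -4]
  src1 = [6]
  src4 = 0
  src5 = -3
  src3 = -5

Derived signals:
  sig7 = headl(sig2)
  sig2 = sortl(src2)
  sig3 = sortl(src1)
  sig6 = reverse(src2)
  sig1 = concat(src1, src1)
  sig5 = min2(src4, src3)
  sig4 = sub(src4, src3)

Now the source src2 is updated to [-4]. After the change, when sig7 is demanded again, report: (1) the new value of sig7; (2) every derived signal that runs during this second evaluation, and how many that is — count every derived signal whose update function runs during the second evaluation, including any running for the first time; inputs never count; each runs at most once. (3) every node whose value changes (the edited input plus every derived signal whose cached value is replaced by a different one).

sig7 now evaluates to -4.
Run set: sig2, sig7 (2 run).
Changed values: src2, sig2.

Initial pass — values computed on the first demand:
  sig2 = sortl([3, -4]) = [-4, 3]
  sig7 = headl([-4, 3]) = -4

Second demand — change propagation:
  sig2: re-runs because src2 [3, -4]->[-4]; new result [-4].
  sig7: re-runs because sig2 [-4, 3]->[-4]; new result -4 (unchanged).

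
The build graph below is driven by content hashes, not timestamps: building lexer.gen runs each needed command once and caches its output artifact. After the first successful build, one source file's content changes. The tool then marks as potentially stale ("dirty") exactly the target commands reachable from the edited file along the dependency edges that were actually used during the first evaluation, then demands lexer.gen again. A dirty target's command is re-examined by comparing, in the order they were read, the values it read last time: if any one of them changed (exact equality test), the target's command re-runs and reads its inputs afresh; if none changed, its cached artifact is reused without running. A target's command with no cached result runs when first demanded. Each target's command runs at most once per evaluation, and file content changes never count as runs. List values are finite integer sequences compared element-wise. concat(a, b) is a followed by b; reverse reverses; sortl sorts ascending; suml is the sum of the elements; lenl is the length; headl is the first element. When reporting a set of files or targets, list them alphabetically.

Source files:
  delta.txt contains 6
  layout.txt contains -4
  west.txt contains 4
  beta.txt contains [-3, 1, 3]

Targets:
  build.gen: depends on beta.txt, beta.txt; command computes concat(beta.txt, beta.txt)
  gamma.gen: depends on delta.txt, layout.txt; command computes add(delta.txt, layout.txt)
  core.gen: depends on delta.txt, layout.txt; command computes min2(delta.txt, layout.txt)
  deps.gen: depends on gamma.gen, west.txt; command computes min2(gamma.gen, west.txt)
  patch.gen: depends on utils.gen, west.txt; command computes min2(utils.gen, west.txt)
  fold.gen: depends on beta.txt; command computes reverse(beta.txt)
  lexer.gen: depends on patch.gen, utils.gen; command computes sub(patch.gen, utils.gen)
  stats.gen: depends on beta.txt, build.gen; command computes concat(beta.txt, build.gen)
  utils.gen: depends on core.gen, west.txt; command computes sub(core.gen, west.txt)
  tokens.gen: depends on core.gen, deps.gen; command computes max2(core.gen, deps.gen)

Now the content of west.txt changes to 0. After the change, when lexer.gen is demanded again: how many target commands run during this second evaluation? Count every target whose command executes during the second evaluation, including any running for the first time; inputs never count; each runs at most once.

Initial pass — values computed on the first demand:
  core.gen = min2(6, -4) = -4
  utils.gen = sub(-4, 4) = -8
  patch.gen = min2(-8, 4) = -8
  lexer.gen = sub(-8, -8) = 0

Second demand — change propagation:
  utils.gen: re-runs because west.txt 4->0; new result -4.
  patch.gen: re-runs because utils.gen -8->-4; west.txt 4->0; new result -4.
  lexer.gen: re-runs because patch.gen -8->-4; utils.gen -8->-4; new result 0 (unchanged).

Run set: lexer.gen, patch.gen, utils.gen (3 run).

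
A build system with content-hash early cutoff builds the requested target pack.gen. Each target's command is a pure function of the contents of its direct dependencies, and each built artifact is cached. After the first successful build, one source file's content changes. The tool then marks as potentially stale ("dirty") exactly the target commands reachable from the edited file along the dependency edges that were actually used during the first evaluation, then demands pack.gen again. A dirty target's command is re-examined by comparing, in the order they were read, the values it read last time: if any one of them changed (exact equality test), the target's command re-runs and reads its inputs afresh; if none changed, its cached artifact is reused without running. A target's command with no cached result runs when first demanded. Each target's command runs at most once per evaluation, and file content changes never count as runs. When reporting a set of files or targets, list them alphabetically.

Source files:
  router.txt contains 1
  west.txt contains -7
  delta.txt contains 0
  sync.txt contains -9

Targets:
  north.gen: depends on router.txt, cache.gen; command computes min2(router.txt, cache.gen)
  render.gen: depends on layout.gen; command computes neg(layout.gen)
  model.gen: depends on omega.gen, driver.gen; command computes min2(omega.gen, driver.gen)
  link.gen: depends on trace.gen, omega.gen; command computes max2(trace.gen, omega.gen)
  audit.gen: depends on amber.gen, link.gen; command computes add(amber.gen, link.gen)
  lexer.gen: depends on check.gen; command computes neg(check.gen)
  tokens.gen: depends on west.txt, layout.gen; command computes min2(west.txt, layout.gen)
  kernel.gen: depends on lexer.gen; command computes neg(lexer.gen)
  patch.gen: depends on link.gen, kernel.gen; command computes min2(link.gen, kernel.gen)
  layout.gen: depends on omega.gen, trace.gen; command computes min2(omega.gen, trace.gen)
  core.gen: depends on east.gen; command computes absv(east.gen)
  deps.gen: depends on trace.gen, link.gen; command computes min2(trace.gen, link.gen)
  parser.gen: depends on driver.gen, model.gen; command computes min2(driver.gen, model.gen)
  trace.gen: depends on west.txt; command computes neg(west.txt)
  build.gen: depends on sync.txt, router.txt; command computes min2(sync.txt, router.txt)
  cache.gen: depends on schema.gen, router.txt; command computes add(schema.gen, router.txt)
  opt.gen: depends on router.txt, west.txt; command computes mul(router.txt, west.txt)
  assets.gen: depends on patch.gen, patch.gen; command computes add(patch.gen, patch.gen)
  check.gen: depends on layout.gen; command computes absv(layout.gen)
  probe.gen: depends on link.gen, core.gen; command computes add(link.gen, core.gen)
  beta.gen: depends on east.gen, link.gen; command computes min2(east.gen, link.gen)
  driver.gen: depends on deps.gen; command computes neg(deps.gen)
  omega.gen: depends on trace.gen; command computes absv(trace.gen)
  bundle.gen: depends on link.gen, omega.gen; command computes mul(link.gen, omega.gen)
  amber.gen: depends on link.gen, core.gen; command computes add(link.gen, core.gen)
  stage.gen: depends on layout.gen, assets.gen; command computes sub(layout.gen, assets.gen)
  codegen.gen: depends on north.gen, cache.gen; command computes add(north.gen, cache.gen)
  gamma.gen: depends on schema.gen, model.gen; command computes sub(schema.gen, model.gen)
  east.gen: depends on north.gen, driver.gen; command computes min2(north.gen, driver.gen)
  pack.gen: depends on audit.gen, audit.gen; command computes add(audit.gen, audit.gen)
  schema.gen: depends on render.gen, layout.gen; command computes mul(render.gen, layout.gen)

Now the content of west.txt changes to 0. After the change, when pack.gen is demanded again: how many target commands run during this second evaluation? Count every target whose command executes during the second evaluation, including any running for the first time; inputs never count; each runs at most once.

Target commands that run: amber.gen, audit.gen, cache.gen, core.gen, deps.gen, driver.gen, east.gen, layout.gen, link.gen, north.gen, omega.gen, pack.gen, render.gen, schema.gen, trace.gen — 15 in total.

First evaluation (everything demanded from the output):
  trace.gen = neg(-7) = 7
  omega.gen = absv(7) = 7
  layout.gen = min2(7, 7) = 7
  link.gen = max2(7, 7) = 7
  deps.gen = min2(7, 7) = 7
  driver.gen = neg(7) = -7
  render.gen = neg(7) = -7
  schema.gen = mul(-7, 7) = -49
  cache.gen = add(-49, 1) = -48
  north.gen = min2(1, -48) = -48
  east.gen = min2(-48, -7) = -48
  core.gen = absv(-48) = 48
  amber.gen = add(7, 48) = 55
  audit.gen = add(55, 7) = 62
  pack.gen = add(62, 62) = 124

Propagation after the edit:
  trace.gen: runs — west.txt -7->0; result 0.
  omega.gen: runs — trace.gen 7->0; result 0.
  layout.gen: runs — omega.gen 7->0; trace.gen 7->0; result 0.
  link.gen: runs — trace.gen 7->0; omega.gen 7->0; result 0.
  deps.gen: runs — trace.gen 7->0; link.gen 7->0; result 0.
  driver.gen: runs — deps.gen 7->0; result 0.
  render.gen: runs — layout.gen 7->0; result 0.
  schema.gen: runs — render.gen -7->0; layout.gen 7->0; result 0.
  cache.gen: runs — schema.gen -49->0; result 1.
  north.gen: runs — cache.gen -48->1; result 1.
  east.gen: runs — north.gen -48->1; driver.gen -7->0; result 0.
  core.gen: runs — east.gen -48->0; result 0.
  amber.gen: runs — link.gen 7->0; core.gen 48->0; result 0.
  audit.gen: runs — amber.gen 55->0; link.gen 7->0; result 0.
  pack.gen: runs — audit.gen 62->0; audit.gen 62->0; result 0.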